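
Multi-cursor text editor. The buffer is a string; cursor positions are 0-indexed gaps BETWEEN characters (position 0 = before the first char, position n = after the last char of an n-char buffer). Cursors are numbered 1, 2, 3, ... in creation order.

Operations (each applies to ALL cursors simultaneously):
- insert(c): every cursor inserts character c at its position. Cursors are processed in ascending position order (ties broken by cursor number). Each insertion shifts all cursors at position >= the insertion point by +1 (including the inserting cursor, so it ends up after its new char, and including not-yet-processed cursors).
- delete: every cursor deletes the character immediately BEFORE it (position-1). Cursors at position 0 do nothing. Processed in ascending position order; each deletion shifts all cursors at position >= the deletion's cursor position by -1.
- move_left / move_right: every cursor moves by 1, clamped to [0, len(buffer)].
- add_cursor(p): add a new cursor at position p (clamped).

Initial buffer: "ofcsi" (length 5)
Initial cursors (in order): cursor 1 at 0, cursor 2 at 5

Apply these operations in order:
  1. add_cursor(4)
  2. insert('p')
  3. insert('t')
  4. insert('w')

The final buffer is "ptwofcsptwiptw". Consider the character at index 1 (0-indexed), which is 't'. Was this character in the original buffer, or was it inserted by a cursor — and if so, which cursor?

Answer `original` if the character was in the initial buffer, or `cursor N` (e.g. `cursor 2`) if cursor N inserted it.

After op 1 (add_cursor(4)): buffer="ofcsi" (len 5), cursors c1@0 c3@4 c2@5, authorship .....
After op 2 (insert('p')): buffer="pofcspip" (len 8), cursors c1@1 c3@6 c2@8, authorship 1....3.2
After op 3 (insert('t')): buffer="ptofcsptipt" (len 11), cursors c1@2 c3@8 c2@11, authorship 11....33.22
After op 4 (insert('w')): buffer="ptwofcsptwiptw" (len 14), cursors c1@3 c3@10 c2@14, authorship 111....333.222
Authorship (.=original, N=cursor N): 1 1 1 . . . . 3 3 3 . 2 2 2
Index 1: author = 1

Answer: cursor 1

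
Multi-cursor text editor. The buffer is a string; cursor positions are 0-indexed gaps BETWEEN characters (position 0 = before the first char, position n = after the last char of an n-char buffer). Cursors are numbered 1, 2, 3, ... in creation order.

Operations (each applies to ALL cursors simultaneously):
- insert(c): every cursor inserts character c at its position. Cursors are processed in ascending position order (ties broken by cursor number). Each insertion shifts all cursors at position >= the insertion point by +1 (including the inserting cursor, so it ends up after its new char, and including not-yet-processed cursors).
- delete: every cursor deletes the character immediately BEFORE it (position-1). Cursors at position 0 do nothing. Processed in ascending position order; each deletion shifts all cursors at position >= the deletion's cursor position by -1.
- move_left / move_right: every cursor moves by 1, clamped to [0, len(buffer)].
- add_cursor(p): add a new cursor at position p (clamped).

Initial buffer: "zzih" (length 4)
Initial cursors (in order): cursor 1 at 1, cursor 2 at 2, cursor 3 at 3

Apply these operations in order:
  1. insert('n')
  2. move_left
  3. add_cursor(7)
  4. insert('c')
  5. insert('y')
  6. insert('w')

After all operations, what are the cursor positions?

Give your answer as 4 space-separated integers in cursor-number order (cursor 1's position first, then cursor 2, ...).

Answer: 4 9 14 19

Derivation:
After op 1 (insert('n')): buffer="znzninh" (len 7), cursors c1@2 c2@4 c3@6, authorship .1.2.3.
After op 2 (move_left): buffer="znzninh" (len 7), cursors c1@1 c2@3 c3@5, authorship .1.2.3.
After op 3 (add_cursor(7)): buffer="znzninh" (len 7), cursors c1@1 c2@3 c3@5 c4@7, authorship .1.2.3.
After op 4 (insert('c')): buffer="zcnzcnicnhc" (len 11), cursors c1@2 c2@5 c3@8 c4@11, authorship .11.22.33.4
After op 5 (insert('y')): buffer="zcynzcynicynhcy" (len 15), cursors c1@3 c2@7 c3@11 c4@15, authorship .111.222.333.44
After op 6 (insert('w')): buffer="zcywnzcywnicywnhcyw" (len 19), cursors c1@4 c2@9 c3@14 c4@19, authorship .1111.2222.3333.444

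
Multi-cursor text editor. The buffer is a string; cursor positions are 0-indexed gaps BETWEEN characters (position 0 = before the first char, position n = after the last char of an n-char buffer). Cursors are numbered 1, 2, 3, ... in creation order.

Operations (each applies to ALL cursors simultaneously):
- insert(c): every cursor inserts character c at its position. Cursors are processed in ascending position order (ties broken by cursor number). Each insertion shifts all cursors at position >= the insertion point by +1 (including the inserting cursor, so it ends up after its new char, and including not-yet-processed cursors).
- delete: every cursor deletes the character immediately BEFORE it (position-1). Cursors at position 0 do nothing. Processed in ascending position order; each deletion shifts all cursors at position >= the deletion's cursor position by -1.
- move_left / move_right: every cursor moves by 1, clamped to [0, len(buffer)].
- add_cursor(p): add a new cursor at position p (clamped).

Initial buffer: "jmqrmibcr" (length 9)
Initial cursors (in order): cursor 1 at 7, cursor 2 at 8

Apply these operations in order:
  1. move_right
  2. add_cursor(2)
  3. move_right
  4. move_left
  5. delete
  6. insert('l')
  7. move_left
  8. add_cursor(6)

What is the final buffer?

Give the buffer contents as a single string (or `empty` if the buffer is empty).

After op 1 (move_right): buffer="jmqrmibcr" (len 9), cursors c1@8 c2@9, authorship .........
After op 2 (add_cursor(2)): buffer="jmqrmibcr" (len 9), cursors c3@2 c1@8 c2@9, authorship .........
After op 3 (move_right): buffer="jmqrmibcr" (len 9), cursors c3@3 c1@9 c2@9, authorship .........
After op 4 (move_left): buffer="jmqrmibcr" (len 9), cursors c3@2 c1@8 c2@8, authorship .........
After op 5 (delete): buffer="jqrmir" (len 6), cursors c3@1 c1@5 c2@5, authorship ......
After op 6 (insert('l')): buffer="jlqrmillr" (len 9), cursors c3@2 c1@8 c2@8, authorship .3....12.
After op 7 (move_left): buffer="jlqrmillr" (len 9), cursors c3@1 c1@7 c2@7, authorship .3....12.
After op 8 (add_cursor(6)): buffer="jlqrmillr" (len 9), cursors c3@1 c4@6 c1@7 c2@7, authorship .3....12.

Answer: jlqrmillr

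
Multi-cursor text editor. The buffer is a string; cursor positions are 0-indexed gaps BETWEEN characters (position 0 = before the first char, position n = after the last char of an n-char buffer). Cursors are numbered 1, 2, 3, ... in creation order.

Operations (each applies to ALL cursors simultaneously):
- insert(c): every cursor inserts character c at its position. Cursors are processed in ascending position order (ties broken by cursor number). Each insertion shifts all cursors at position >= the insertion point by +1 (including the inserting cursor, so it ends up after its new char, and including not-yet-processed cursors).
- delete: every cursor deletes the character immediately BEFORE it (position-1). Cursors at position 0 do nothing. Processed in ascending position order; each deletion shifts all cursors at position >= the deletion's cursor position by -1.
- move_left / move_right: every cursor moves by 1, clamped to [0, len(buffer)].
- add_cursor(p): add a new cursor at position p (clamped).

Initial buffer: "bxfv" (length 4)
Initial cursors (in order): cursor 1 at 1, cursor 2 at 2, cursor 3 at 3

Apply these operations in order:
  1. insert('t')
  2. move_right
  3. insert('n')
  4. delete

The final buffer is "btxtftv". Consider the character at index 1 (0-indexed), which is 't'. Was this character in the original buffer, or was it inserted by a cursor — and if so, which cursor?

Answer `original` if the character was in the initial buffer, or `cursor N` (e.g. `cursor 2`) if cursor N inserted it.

After op 1 (insert('t')): buffer="btxtftv" (len 7), cursors c1@2 c2@4 c3@6, authorship .1.2.3.
After op 2 (move_right): buffer="btxtftv" (len 7), cursors c1@3 c2@5 c3@7, authorship .1.2.3.
After op 3 (insert('n')): buffer="btxntfntvn" (len 10), cursors c1@4 c2@7 c3@10, authorship .1.12.23.3
After op 4 (delete): buffer="btxtftv" (len 7), cursors c1@3 c2@5 c3@7, authorship .1.2.3.
Authorship (.=original, N=cursor N): . 1 . 2 . 3 .
Index 1: author = 1

Answer: cursor 1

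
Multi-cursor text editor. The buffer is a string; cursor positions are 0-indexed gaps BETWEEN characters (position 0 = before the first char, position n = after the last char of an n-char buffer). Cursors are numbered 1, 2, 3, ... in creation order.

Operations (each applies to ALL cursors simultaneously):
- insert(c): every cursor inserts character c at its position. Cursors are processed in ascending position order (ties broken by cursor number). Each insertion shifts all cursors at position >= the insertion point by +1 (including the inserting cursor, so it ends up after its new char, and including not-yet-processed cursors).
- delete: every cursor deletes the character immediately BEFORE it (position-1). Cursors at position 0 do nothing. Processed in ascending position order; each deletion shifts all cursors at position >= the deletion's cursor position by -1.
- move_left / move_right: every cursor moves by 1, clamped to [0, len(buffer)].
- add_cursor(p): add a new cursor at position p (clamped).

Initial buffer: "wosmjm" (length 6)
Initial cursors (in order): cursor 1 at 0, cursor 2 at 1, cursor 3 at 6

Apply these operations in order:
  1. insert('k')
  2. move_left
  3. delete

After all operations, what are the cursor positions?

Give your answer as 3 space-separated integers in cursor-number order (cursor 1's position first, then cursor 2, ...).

Answer: 0 1 6

Derivation:
After op 1 (insert('k')): buffer="kwkosmjmk" (len 9), cursors c1@1 c2@3 c3@9, authorship 1.2.....3
After op 2 (move_left): buffer="kwkosmjmk" (len 9), cursors c1@0 c2@2 c3@8, authorship 1.2.....3
After op 3 (delete): buffer="kkosmjk" (len 7), cursors c1@0 c2@1 c3@6, authorship 12....3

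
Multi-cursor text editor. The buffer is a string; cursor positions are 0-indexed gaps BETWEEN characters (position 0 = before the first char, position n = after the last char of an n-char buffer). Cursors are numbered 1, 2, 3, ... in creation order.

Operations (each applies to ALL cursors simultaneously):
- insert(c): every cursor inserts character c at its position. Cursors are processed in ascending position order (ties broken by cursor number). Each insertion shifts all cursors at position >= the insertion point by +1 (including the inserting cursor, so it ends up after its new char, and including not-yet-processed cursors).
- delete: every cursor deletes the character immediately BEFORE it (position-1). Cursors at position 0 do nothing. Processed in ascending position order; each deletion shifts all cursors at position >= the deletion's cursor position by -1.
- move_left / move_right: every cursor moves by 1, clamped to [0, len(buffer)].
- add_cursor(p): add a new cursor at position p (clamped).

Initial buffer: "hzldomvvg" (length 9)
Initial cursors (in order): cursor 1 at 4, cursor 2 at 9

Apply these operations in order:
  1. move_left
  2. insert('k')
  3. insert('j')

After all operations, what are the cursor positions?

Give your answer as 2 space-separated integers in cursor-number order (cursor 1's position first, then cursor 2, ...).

Answer: 5 12

Derivation:
After op 1 (move_left): buffer="hzldomvvg" (len 9), cursors c1@3 c2@8, authorship .........
After op 2 (insert('k')): buffer="hzlkdomvvkg" (len 11), cursors c1@4 c2@10, authorship ...1.....2.
After op 3 (insert('j')): buffer="hzlkjdomvvkjg" (len 13), cursors c1@5 c2@12, authorship ...11.....22.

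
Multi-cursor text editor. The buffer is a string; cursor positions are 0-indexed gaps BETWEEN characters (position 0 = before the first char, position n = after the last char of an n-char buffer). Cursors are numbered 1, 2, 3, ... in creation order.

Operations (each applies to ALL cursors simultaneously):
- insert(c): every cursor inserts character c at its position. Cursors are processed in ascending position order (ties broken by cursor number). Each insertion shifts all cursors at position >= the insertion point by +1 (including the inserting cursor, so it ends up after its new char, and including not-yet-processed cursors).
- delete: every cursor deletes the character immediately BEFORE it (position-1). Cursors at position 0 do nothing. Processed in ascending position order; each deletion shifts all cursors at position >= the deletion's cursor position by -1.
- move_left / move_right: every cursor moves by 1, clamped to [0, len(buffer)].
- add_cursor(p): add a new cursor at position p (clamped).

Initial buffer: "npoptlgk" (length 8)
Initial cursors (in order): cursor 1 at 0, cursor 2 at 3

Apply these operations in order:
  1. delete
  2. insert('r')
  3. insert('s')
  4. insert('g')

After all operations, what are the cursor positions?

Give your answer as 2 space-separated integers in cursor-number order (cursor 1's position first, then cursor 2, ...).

Answer: 3 8

Derivation:
After op 1 (delete): buffer="npptlgk" (len 7), cursors c1@0 c2@2, authorship .......
After op 2 (insert('r')): buffer="rnprptlgk" (len 9), cursors c1@1 c2@4, authorship 1..2.....
After op 3 (insert('s')): buffer="rsnprsptlgk" (len 11), cursors c1@2 c2@6, authorship 11..22.....
After op 4 (insert('g')): buffer="rsgnprsgptlgk" (len 13), cursors c1@3 c2@8, authorship 111..222.....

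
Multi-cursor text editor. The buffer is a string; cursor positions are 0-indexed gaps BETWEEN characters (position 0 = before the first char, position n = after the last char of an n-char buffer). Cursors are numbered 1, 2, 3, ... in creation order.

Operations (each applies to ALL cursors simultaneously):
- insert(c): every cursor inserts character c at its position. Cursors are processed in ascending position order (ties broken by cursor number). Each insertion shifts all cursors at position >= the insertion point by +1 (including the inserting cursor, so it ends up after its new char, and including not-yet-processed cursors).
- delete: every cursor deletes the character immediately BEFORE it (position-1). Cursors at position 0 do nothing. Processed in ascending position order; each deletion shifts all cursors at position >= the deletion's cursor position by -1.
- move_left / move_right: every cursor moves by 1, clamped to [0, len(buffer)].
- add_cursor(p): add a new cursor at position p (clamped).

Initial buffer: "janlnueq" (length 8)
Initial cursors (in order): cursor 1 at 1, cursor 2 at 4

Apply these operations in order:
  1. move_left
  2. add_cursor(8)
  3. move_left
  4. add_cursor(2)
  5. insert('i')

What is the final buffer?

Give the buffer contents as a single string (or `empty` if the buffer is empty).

Answer: ijaiinlnueiq

Derivation:
After op 1 (move_left): buffer="janlnueq" (len 8), cursors c1@0 c2@3, authorship ........
After op 2 (add_cursor(8)): buffer="janlnueq" (len 8), cursors c1@0 c2@3 c3@8, authorship ........
After op 3 (move_left): buffer="janlnueq" (len 8), cursors c1@0 c2@2 c3@7, authorship ........
After op 4 (add_cursor(2)): buffer="janlnueq" (len 8), cursors c1@0 c2@2 c4@2 c3@7, authorship ........
After op 5 (insert('i')): buffer="ijaiinlnueiq" (len 12), cursors c1@1 c2@5 c4@5 c3@11, authorship 1..24.....3.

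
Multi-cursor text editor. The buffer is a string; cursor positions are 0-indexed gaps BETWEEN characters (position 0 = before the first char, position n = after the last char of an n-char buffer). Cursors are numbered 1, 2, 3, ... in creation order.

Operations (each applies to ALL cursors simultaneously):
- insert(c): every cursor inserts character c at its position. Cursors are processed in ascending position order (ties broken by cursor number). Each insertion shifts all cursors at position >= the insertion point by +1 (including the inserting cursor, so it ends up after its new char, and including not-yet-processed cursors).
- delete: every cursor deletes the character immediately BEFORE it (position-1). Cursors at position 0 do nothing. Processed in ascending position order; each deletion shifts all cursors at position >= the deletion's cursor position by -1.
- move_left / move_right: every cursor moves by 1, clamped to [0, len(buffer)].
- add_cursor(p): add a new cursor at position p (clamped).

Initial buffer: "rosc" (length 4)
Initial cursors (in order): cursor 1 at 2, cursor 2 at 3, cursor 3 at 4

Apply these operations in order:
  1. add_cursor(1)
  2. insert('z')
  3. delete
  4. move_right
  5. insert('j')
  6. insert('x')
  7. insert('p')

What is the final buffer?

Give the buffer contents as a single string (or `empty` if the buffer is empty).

After op 1 (add_cursor(1)): buffer="rosc" (len 4), cursors c4@1 c1@2 c2@3 c3@4, authorship ....
After op 2 (insert('z')): buffer="rzozszcz" (len 8), cursors c4@2 c1@4 c2@6 c3@8, authorship .4.1.2.3
After op 3 (delete): buffer="rosc" (len 4), cursors c4@1 c1@2 c2@3 c3@4, authorship ....
After op 4 (move_right): buffer="rosc" (len 4), cursors c4@2 c1@3 c2@4 c3@4, authorship ....
After op 5 (insert('j')): buffer="rojsjcjj" (len 8), cursors c4@3 c1@5 c2@8 c3@8, authorship ..4.1.23
After op 6 (insert('x')): buffer="rojxsjxcjjxx" (len 12), cursors c4@4 c1@7 c2@12 c3@12, authorship ..44.11.2323
After op 7 (insert('p')): buffer="rojxpsjxpcjjxxpp" (len 16), cursors c4@5 c1@9 c2@16 c3@16, authorship ..444.111.232323

Answer: rojxpsjxpcjjxxpp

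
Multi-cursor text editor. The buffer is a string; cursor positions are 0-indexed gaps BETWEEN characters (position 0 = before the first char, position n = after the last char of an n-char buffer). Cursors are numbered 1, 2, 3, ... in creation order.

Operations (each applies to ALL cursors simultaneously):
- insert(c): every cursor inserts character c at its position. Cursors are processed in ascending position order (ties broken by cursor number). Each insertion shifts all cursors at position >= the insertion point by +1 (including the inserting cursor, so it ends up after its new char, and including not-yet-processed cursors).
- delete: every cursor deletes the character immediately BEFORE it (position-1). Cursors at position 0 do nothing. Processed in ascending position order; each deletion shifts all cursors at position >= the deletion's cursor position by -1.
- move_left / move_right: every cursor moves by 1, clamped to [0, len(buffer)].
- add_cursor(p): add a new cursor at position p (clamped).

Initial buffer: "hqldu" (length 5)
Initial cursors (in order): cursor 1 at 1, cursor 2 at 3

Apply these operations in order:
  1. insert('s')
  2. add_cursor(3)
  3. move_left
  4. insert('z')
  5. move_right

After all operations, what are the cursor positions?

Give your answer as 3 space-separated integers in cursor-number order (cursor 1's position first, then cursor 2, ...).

After op 1 (insert('s')): buffer="hsqlsdu" (len 7), cursors c1@2 c2@5, authorship .1..2..
After op 2 (add_cursor(3)): buffer="hsqlsdu" (len 7), cursors c1@2 c3@3 c2@5, authorship .1..2..
After op 3 (move_left): buffer="hsqlsdu" (len 7), cursors c1@1 c3@2 c2@4, authorship .1..2..
After op 4 (insert('z')): buffer="hzszqlzsdu" (len 10), cursors c1@2 c3@4 c2@7, authorship .113..22..
After op 5 (move_right): buffer="hzszqlzsdu" (len 10), cursors c1@3 c3@5 c2@8, authorship .113..22..

Answer: 3 8 5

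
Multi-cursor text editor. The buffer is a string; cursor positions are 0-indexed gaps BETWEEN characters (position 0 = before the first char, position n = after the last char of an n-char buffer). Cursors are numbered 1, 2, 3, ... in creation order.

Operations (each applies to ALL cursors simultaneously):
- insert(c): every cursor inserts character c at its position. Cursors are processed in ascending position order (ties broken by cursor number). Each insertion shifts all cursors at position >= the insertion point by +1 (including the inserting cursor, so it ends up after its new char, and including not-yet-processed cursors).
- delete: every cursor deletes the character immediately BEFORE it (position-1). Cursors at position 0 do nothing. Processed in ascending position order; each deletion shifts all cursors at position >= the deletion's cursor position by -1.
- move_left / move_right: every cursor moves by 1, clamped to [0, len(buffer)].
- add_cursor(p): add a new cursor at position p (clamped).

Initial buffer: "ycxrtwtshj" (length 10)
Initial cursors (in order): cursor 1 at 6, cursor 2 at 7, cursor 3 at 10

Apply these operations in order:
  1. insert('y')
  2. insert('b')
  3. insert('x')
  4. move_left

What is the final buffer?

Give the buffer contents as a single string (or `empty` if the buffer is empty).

Answer: ycxrtwybxtybxshjybx

Derivation:
After op 1 (insert('y')): buffer="ycxrtwytyshjy" (len 13), cursors c1@7 c2@9 c3@13, authorship ......1.2...3
After op 2 (insert('b')): buffer="ycxrtwybtybshjyb" (len 16), cursors c1@8 c2@11 c3@16, authorship ......11.22...33
After op 3 (insert('x')): buffer="ycxrtwybxtybxshjybx" (len 19), cursors c1@9 c2@13 c3@19, authorship ......111.222...333
After op 4 (move_left): buffer="ycxrtwybxtybxshjybx" (len 19), cursors c1@8 c2@12 c3@18, authorship ......111.222...333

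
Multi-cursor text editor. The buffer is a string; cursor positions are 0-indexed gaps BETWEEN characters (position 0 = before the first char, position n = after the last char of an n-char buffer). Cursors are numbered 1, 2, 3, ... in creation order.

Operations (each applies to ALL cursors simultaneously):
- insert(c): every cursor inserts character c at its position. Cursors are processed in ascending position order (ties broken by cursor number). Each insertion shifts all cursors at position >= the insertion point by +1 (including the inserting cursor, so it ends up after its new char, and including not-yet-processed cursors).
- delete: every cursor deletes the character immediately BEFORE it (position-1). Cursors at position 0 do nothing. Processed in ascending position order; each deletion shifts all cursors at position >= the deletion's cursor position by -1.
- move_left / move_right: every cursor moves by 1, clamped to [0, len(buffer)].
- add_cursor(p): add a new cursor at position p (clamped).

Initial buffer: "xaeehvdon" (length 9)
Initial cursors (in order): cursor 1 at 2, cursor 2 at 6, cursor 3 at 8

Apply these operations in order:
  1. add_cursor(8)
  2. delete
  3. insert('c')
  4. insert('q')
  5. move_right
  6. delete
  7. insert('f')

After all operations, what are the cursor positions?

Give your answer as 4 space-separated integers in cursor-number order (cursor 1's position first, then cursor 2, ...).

Answer: 4 13 13 13

Derivation:
After op 1 (add_cursor(8)): buffer="xaeehvdon" (len 9), cursors c1@2 c2@6 c3@8 c4@8, authorship .........
After op 2 (delete): buffer="xeehn" (len 5), cursors c1@1 c2@4 c3@4 c4@4, authorship .....
After op 3 (insert('c')): buffer="xceehcccn" (len 9), cursors c1@2 c2@8 c3@8 c4@8, authorship .1...234.
After op 4 (insert('q')): buffer="xcqeehcccqqqn" (len 13), cursors c1@3 c2@12 c3@12 c4@12, authorship .11...234234.
After op 5 (move_right): buffer="xcqeehcccqqqn" (len 13), cursors c1@4 c2@13 c3@13 c4@13, authorship .11...234234.
After op 6 (delete): buffer="xcqehcccq" (len 9), cursors c1@3 c2@9 c3@9 c4@9, authorship .11..2342
After op 7 (insert('f')): buffer="xcqfehcccqfff" (len 13), cursors c1@4 c2@13 c3@13 c4@13, authorship .111..2342234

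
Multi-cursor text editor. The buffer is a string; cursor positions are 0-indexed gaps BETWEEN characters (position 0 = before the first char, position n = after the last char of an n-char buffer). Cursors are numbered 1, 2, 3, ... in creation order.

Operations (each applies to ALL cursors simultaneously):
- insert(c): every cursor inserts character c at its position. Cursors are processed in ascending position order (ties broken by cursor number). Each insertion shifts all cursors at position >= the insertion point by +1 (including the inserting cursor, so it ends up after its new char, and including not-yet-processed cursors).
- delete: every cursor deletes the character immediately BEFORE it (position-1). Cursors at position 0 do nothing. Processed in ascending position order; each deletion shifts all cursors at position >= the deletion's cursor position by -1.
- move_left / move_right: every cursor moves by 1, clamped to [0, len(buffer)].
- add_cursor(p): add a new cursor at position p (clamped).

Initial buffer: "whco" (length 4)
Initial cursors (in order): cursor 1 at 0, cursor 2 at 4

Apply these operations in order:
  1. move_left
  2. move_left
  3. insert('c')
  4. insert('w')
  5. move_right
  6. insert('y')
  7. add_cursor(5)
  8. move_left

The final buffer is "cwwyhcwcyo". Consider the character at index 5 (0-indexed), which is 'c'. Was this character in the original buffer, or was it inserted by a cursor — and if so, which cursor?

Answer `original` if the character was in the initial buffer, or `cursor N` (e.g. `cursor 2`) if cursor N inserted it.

Answer: cursor 2

Derivation:
After op 1 (move_left): buffer="whco" (len 4), cursors c1@0 c2@3, authorship ....
After op 2 (move_left): buffer="whco" (len 4), cursors c1@0 c2@2, authorship ....
After op 3 (insert('c')): buffer="cwhcco" (len 6), cursors c1@1 c2@4, authorship 1..2..
After op 4 (insert('w')): buffer="cwwhcwco" (len 8), cursors c1@2 c2@6, authorship 11..22..
After op 5 (move_right): buffer="cwwhcwco" (len 8), cursors c1@3 c2@7, authorship 11..22..
After op 6 (insert('y')): buffer="cwwyhcwcyo" (len 10), cursors c1@4 c2@9, authorship 11.1.22.2.
After op 7 (add_cursor(5)): buffer="cwwyhcwcyo" (len 10), cursors c1@4 c3@5 c2@9, authorship 11.1.22.2.
After op 8 (move_left): buffer="cwwyhcwcyo" (len 10), cursors c1@3 c3@4 c2@8, authorship 11.1.22.2.
Authorship (.=original, N=cursor N): 1 1 . 1 . 2 2 . 2 .
Index 5: author = 2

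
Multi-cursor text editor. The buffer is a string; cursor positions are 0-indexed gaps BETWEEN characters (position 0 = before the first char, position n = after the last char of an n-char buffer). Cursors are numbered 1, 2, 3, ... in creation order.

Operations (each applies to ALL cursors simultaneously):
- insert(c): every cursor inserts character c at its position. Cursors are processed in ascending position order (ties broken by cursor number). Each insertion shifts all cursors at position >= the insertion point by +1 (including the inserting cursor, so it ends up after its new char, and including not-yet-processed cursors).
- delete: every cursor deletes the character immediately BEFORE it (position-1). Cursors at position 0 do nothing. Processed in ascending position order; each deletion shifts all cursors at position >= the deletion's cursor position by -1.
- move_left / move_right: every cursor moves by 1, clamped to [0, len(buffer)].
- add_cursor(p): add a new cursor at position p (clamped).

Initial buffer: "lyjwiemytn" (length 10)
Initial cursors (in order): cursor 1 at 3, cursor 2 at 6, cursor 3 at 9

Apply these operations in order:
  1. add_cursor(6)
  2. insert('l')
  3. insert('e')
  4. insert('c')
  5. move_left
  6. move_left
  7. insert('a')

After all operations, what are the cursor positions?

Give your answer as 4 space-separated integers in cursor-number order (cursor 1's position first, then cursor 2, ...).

After op 1 (add_cursor(6)): buffer="lyjwiemytn" (len 10), cursors c1@3 c2@6 c4@6 c3@9, authorship ..........
After op 2 (insert('l')): buffer="lyjlwiellmytln" (len 14), cursors c1@4 c2@9 c4@9 c3@13, authorship ...1...24...3.
After op 3 (insert('e')): buffer="lyjlewielleemytlen" (len 18), cursors c1@5 c2@12 c4@12 c3@17, authorship ...11...2424...33.
After op 4 (insert('c')): buffer="lyjlecwielleeccmytlecn" (len 22), cursors c1@6 c2@15 c4@15 c3@21, authorship ...111...242424...333.
After op 5 (move_left): buffer="lyjlecwielleeccmytlecn" (len 22), cursors c1@5 c2@14 c4@14 c3@20, authorship ...111...242424...333.
After op 6 (move_left): buffer="lyjlecwielleeccmytlecn" (len 22), cursors c1@4 c2@13 c4@13 c3@19, authorship ...111...242424...333.
After op 7 (insert('a')): buffer="lyjlaecwielleeaaccmytlaecn" (len 26), cursors c1@5 c2@16 c4@16 c3@23, authorship ...1111...24242424...3333.

Answer: 5 16 23 16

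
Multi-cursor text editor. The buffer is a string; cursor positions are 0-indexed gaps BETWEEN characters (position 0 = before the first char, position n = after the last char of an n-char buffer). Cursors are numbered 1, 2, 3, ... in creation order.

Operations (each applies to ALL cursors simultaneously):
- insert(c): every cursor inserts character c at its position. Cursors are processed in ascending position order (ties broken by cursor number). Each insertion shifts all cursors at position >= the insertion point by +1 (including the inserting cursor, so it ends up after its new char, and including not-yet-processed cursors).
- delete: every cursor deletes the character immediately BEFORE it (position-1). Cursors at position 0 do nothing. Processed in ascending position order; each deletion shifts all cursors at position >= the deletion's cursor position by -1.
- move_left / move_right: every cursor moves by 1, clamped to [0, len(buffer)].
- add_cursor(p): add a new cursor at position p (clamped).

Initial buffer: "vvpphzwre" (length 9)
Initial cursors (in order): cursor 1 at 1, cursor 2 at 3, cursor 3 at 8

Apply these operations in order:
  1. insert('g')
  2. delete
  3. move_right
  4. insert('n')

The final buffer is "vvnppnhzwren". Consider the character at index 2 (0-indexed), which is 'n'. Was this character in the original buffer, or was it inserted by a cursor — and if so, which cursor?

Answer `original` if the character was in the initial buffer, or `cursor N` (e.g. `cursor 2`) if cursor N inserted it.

Answer: cursor 1

Derivation:
After op 1 (insert('g')): buffer="vgvpgphzwrge" (len 12), cursors c1@2 c2@5 c3@11, authorship .1..2.....3.
After op 2 (delete): buffer="vvpphzwre" (len 9), cursors c1@1 c2@3 c3@8, authorship .........
After op 3 (move_right): buffer="vvpphzwre" (len 9), cursors c1@2 c2@4 c3@9, authorship .........
After op 4 (insert('n')): buffer="vvnppnhzwren" (len 12), cursors c1@3 c2@6 c3@12, authorship ..1..2.....3
Authorship (.=original, N=cursor N): . . 1 . . 2 . . . . . 3
Index 2: author = 1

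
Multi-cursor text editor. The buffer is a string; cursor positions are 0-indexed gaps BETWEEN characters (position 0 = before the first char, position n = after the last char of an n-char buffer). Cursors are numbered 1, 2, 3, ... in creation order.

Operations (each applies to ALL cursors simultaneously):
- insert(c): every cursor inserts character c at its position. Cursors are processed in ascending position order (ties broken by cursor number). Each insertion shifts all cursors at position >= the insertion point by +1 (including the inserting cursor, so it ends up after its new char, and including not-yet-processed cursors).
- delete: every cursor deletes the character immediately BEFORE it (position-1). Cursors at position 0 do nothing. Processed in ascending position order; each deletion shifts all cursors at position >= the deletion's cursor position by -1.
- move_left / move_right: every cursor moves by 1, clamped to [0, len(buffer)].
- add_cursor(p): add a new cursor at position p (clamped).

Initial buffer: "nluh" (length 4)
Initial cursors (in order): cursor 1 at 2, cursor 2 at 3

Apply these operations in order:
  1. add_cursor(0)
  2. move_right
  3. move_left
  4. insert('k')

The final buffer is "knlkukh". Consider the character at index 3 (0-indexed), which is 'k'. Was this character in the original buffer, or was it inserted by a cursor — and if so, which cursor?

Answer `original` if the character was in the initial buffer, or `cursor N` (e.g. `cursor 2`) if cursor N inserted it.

Answer: cursor 1

Derivation:
After op 1 (add_cursor(0)): buffer="nluh" (len 4), cursors c3@0 c1@2 c2@3, authorship ....
After op 2 (move_right): buffer="nluh" (len 4), cursors c3@1 c1@3 c2@4, authorship ....
After op 3 (move_left): buffer="nluh" (len 4), cursors c3@0 c1@2 c2@3, authorship ....
After op 4 (insert('k')): buffer="knlkukh" (len 7), cursors c3@1 c1@4 c2@6, authorship 3..1.2.
Authorship (.=original, N=cursor N): 3 . . 1 . 2 .
Index 3: author = 1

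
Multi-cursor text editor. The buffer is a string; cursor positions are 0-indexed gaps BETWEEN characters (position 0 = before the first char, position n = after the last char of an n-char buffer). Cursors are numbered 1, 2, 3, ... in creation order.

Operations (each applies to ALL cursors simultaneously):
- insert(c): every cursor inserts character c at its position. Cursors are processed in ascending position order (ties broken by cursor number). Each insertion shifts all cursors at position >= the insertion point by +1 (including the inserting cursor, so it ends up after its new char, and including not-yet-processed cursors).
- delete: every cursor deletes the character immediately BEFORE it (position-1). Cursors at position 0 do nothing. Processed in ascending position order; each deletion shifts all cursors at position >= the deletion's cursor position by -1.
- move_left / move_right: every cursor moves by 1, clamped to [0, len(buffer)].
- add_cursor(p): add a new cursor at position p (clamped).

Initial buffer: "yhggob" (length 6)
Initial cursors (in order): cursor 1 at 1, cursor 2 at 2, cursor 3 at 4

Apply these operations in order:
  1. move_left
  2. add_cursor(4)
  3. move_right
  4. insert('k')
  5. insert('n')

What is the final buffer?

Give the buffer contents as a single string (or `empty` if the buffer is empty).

After op 1 (move_left): buffer="yhggob" (len 6), cursors c1@0 c2@1 c3@3, authorship ......
After op 2 (add_cursor(4)): buffer="yhggob" (len 6), cursors c1@0 c2@1 c3@3 c4@4, authorship ......
After op 3 (move_right): buffer="yhggob" (len 6), cursors c1@1 c2@2 c3@4 c4@5, authorship ......
After op 4 (insert('k')): buffer="ykhkggkokb" (len 10), cursors c1@2 c2@4 c3@7 c4@9, authorship .1.2..3.4.
After op 5 (insert('n')): buffer="yknhknggknoknb" (len 14), cursors c1@3 c2@6 c3@10 c4@13, authorship .11.22..33.44.

Answer: yknhknggknoknb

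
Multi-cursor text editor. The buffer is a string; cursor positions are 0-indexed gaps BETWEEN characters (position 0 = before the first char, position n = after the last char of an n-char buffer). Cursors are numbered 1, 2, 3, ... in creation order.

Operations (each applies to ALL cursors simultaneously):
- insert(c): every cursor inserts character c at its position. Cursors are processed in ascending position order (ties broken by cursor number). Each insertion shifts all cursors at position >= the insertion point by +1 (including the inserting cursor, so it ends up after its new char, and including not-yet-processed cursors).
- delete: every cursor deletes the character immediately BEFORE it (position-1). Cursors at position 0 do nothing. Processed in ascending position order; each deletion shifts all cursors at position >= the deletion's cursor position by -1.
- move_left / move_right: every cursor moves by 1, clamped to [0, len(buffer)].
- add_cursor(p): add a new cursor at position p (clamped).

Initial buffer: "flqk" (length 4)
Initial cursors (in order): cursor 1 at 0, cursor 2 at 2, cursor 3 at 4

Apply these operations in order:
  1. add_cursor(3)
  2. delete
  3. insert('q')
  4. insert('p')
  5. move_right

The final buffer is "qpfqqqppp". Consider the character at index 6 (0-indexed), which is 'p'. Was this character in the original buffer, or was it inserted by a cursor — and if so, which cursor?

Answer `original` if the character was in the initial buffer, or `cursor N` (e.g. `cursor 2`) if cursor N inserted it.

After op 1 (add_cursor(3)): buffer="flqk" (len 4), cursors c1@0 c2@2 c4@3 c3@4, authorship ....
After op 2 (delete): buffer="f" (len 1), cursors c1@0 c2@1 c3@1 c4@1, authorship .
After op 3 (insert('q')): buffer="qfqqq" (len 5), cursors c1@1 c2@5 c3@5 c4@5, authorship 1.234
After op 4 (insert('p')): buffer="qpfqqqppp" (len 9), cursors c1@2 c2@9 c3@9 c4@9, authorship 11.234234
After op 5 (move_right): buffer="qpfqqqppp" (len 9), cursors c1@3 c2@9 c3@9 c4@9, authorship 11.234234
Authorship (.=original, N=cursor N): 1 1 . 2 3 4 2 3 4
Index 6: author = 2

Answer: cursor 2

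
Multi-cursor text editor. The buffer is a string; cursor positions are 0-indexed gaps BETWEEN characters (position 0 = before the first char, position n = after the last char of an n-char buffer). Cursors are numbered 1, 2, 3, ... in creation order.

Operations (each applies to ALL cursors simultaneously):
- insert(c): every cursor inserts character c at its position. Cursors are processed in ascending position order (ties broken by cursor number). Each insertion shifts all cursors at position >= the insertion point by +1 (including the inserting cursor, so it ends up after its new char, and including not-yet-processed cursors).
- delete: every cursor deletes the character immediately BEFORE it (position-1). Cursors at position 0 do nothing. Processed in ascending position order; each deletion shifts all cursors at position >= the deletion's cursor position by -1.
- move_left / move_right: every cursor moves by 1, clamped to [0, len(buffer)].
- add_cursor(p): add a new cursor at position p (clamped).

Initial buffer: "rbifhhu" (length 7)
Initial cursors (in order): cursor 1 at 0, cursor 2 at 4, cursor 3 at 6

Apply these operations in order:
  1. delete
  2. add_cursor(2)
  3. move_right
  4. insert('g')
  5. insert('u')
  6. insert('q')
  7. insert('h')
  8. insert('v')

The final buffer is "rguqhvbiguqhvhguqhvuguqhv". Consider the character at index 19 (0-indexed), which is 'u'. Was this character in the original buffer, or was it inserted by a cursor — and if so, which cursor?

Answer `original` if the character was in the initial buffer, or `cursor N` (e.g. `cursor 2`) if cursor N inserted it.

Answer: original

Derivation:
After op 1 (delete): buffer="rbihu" (len 5), cursors c1@0 c2@3 c3@4, authorship .....
After op 2 (add_cursor(2)): buffer="rbihu" (len 5), cursors c1@0 c4@2 c2@3 c3@4, authorship .....
After op 3 (move_right): buffer="rbihu" (len 5), cursors c1@1 c4@3 c2@4 c3@5, authorship .....
After op 4 (insert('g')): buffer="rgbighgug" (len 9), cursors c1@2 c4@5 c2@7 c3@9, authorship .1..4.2.3
After op 5 (insert('u')): buffer="rgubiguhguugu" (len 13), cursors c1@3 c4@7 c2@10 c3@13, authorship .11..44.22.33
After op 6 (insert('q')): buffer="rguqbiguqhguquguq" (len 17), cursors c1@4 c4@9 c2@13 c3@17, authorship .111..444.222.333
After op 7 (insert('h')): buffer="rguqhbiguqhhguqhuguqh" (len 21), cursors c1@5 c4@11 c2@16 c3@21, authorship .1111..4444.2222.3333
After op 8 (insert('v')): buffer="rguqhvbiguqhvhguqhvuguqhv" (len 25), cursors c1@6 c4@13 c2@19 c3@25, authorship .11111..44444.22222.33333
Authorship (.=original, N=cursor N): . 1 1 1 1 1 . . 4 4 4 4 4 . 2 2 2 2 2 . 3 3 3 3 3
Index 19: author = original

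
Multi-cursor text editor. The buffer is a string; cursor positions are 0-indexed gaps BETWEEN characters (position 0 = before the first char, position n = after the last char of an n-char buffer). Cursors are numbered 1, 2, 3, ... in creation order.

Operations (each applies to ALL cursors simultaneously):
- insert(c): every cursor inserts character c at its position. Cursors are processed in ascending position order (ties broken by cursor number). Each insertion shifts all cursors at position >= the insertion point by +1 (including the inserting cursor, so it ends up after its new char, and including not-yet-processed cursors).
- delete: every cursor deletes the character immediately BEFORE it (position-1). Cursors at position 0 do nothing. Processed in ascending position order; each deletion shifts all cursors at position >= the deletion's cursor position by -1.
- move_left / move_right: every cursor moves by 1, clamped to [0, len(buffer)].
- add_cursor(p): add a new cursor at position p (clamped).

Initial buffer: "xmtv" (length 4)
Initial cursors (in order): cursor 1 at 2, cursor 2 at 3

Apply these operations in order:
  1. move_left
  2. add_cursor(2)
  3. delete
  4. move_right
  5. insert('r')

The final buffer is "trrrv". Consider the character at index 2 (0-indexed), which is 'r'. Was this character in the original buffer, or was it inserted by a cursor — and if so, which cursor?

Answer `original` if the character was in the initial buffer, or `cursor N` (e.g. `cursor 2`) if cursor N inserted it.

After op 1 (move_left): buffer="xmtv" (len 4), cursors c1@1 c2@2, authorship ....
After op 2 (add_cursor(2)): buffer="xmtv" (len 4), cursors c1@1 c2@2 c3@2, authorship ....
After op 3 (delete): buffer="tv" (len 2), cursors c1@0 c2@0 c3@0, authorship ..
After op 4 (move_right): buffer="tv" (len 2), cursors c1@1 c2@1 c3@1, authorship ..
After op 5 (insert('r')): buffer="trrrv" (len 5), cursors c1@4 c2@4 c3@4, authorship .123.
Authorship (.=original, N=cursor N): . 1 2 3 .
Index 2: author = 2

Answer: cursor 2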